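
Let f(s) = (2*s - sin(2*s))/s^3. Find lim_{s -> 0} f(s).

4/3

Direct substitution gives 0/0.
Apply L'Hôpital: lim (2 - 2*cos(2*s))/(3*s^2), still 0/0.
Apply L'Hôpital: lim (4*sin(2*s))/(6*s), still 0/0.
After 3 applications of L'Hôpital's rule the quotient is (8*cos(2*s))/(6); substituting s = 0 gives 4/3.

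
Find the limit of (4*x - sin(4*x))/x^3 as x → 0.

32/3

Direct substitution gives 0/0.
Apply L'Hôpital: lim (4 - 4*cos(4*x))/(3*x^2), still 0/0.
Apply L'Hôpital: lim (16*sin(4*x))/(6*x), still 0/0.
After 3 applications of L'Hôpital's rule the quotient is (64*cos(4*x))/(6); substituting x = 0 gives 32/3.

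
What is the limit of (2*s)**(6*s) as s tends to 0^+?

1

Base → 0⁺ and exponent → 0⁺: a 0^0 form.
Take logs: 6s·ln(2s). This is 0·(−∞); rewriting as ln(2s)/(1/(6s)) and applying L'Hôpital gives 0.
Hence the limit is e^0 = 1.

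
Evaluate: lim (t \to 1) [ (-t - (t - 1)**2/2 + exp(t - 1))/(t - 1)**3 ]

1/6

Direct substitution gives 0/0.
Apply L'Hôpital: lim (-t + e^(t - 1))/(3*(t - 1)^2), still 0/0.
Apply L'Hôpital: lim (e^(t - 1) - 1)/(6*t - 6), still 0/0.
After 3 applications of L'Hôpital's rule the quotient is (e^(t - 1))/(6); substituting t = 1 gives 1/6.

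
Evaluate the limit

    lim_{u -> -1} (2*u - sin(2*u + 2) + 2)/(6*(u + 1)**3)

2/9

Direct substitution gives 0/0.
Apply L'Hôpital: lim (2 - 2*cos(2*u + 2))/(18*(u + 1)^2), still 0/0.
Apply L'Hôpital: lim (4*sin(2*u + 2))/(36*u + 36), still 0/0.
After 3 applications of L'Hôpital's rule the quotient is (8*cos(2*u + 2))/(36); substituting u = -1 gives 2/9.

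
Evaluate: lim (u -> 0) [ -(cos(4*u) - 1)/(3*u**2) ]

Direct substitution gives 0/0.
Apply L'Hôpital: lim (-4*sin(4*u))/(-6*u), still 0/0.
After 2 applications of L'Hôpital's rule the quotient is (-16*cos(4*u))/(-6); substituting u = 0 gives 8/3.

8/3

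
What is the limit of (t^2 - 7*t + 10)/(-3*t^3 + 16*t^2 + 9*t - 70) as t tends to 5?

At t = 5 both the top and bottom vanish — a removable singularity. Factoring out (t - 5) from each leaves (t - 2)/(-3*t^2 + t + 14), which at t = 5 equals -3/56.

-3/56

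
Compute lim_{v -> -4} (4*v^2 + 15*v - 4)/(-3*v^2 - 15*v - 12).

At v = -4 both the top and bottom vanish — a removable singularity. Factoring out (v + 4) from each leaves (4*v - 1)/(-3*v - 3), which at v = -4 equals -17/9.

-17/9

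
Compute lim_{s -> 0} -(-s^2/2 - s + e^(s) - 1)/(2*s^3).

Direct substitution gives 0/0.
Apply L'Hôpital: lim (-s + e^(s) - 1)/(-6*s^2), still 0/0.
Apply L'Hôpital: lim (e^(s) - 1)/(-12*s), still 0/0.
After 3 applications of L'Hôpital's rule the quotient is (e^(s))/(-12); substituting s = 0 gives -1/12.

-1/12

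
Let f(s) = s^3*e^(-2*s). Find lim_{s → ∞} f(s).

0

Write as s^3/e^{2s}, an ∞/∞ form.
Exponential growth dominates any polynomial, so repeated L'Hôpital (or the standard result) gives 0.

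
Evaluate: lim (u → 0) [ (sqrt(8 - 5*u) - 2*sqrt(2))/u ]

-5*√(2)/8

Substitution gives 0/0. Multiply numerator and denominator by the conjugate √(8 - 5u) + √8.
The numerator becomes (8 - 5u) − 8 = -5u, so the expression simplifies to -5/(√(8 - 5u) + √8).
Letting u → 0 gives -5/(2√8) = -5*√(2)/8.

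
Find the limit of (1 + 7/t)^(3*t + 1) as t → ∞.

e^(21)

Let L be the limit and take ln: ln L = lim (3t + 1)·ln(1 + 7/t) = lim (3t + 1)·(7/t + O(1/t²)) = 21.
Hence L = e^(21).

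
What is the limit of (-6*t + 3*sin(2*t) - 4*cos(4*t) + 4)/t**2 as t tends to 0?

Substitution gives 0/0 (the numerator vanishes to order 2).
Expand each term to order t^2: the coefficient of t^2 in 3·sin(2t) is 0 and in -4·cos(4t) is 32.
Lower-order terms cancel with the polynomial part, so the numerator is (32)·t^2 + o(t^2), and the limit is (32)/(1) = 32.

32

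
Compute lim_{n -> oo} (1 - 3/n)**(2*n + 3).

e^(-6)

Let L be the limit and take ln: ln L = lim (2n + 3)·ln(1 - 3/n) = lim (2n + 3)·(-3/n + O(1/n²)) = -6.
Hence L = e^(-6).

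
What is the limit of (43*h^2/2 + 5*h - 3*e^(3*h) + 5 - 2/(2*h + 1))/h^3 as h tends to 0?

5/2

Substitution gives 0/0; apply L'Hôpital's rule 3 times.
After differentiating numerator and denominator 3 times the quotient is (-81*e^(3*h) + 96/(2*h + 1)^4)/(6); at h = 0 this is 5/2.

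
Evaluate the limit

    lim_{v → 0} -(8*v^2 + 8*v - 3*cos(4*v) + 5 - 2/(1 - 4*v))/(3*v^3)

Substitution gives 0/0 (the numerator vanishes to order 3).
Expand each term to order v^3: the coefficient of v^3 in -2·1/(1 - 4v) is -128 and in -3·cos(4v) is 0.
Lower-order terms cancel with the polynomial part, so the numerator is (-128)·v^3 + o(v^3), and the limit is (-128)/(-3) = 128/3.

128/3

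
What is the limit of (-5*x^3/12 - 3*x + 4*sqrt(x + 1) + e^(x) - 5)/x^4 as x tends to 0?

Substitution gives 0/0; apply L'Hôpital's rule 4 times.
After differentiating numerator and denominator 4 times the quotient is (e^(x) - 15/(4*(x + 1)^(7/2)))/(24); at x = 0 this is -11/96.

-11/96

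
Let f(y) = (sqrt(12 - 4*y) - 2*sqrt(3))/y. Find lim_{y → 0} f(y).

Substitution gives 0/0. Multiply numerator and denominator by the conjugate √(12 - 4y) + √12.
The numerator becomes (12 - 4y) − 12 = -4y, so the expression simplifies to -4/(√(12 - 4y) + √12).
Letting y → 0 gives -4/(2√12) = -√(3)/3.

-√(3)/3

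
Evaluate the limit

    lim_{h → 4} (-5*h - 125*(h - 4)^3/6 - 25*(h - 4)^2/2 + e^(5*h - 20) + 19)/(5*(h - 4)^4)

125/24

Direct substitution gives 0/0.
Apply L'Hôpital: lim (-25*h - 125*(h - 4)^2/2 + 5*e^(5*h - 20) + 95)/(20*(h - 4)^3), still 0/0.
Apply L'Hôpital: lim (-125*h + 25*e^(5*h - 20) + 475)/(60*(h - 4)^2), still 0/0.
Apply L'Hôpital: lim (125*e^(5*h - 20) - 125)/(120*h - 480), still 0/0.
After 4 applications of L'Hôpital's rule the quotient is (625*e^(5*h - 20))/(120); substituting h = 4 gives 125/24.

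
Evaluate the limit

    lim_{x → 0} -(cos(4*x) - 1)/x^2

Direct substitution gives 0/0.
Apply L'Hôpital: lim (-4*sin(4*x))/(-2*x), still 0/0.
After 2 applications of L'Hôpital's rule the quotient is (-16*cos(4*x))/(-2); substituting x = 0 gives 8.

8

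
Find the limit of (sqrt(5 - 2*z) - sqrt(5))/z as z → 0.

Substitution gives 0/0. Multiply numerator and denominator by the conjugate √(5 - 2z) + √5.
The numerator becomes (5 - 2z) − 5 = -2z, so the expression simplifies to -2/(√(5 - 2z) + √5).
Letting z → 0 gives -2/(2√5) = -√(5)/5.

-√(5)/5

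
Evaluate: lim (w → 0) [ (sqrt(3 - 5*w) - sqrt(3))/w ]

-5*√(3)/6

Substitution gives 0/0. Multiply numerator and denominator by the conjugate √(3 - 5w) + √3.
The numerator becomes (3 - 5w) − 3 = -5w, so the expression simplifies to -5/(√(3 - 5w) + √3).
Letting w → 0 gives -5/(2√3) = -5*√(3)/6.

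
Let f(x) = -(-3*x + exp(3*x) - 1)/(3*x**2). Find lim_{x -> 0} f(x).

Direct substitution gives 0/0.
Apply L'Hôpital: lim (3*e^(3*x) - 3)/(-6*x), still 0/0.
After 2 applications of L'Hôpital's rule the quotient is (9*e^(3*x))/(-6); substituting x = 0 gives -3/2.

-3/2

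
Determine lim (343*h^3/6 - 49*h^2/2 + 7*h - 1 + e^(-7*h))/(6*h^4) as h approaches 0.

Direct substitution gives 0/0.
Apply L'Hôpital: lim (343*h^2/2 - 49*h + 7 - 7*e^(-7*h))/(24*h^3), still 0/0.
Apply L'Hôpital: lim (343*h - 49 + 49*e^(-7*h))/(72*h^2), still 0/0.
Apply L'Hôpital: lim (343 - 343*e^(-7*h))/(144*h), still 0/0.
After 4 applications of L'Hôpital's rule the quotient is (2401*e^(-7*h))/(144); substituting h = 0 gives 2401/144.

2401/144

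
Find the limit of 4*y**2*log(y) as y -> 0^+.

0

This is a 0·(−∞) form. Rewrite as 4·ln(y) / y^(−2) and apply L'Hôpital:
the derivative quotient is 4·(1/y) / (−2·y^(−3)) = (-4/2)·y^2 → 0.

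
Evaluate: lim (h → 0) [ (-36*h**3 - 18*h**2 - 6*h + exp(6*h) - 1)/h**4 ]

54

Direct substitution gives 0/0.
Apply L'Hôpital: lim (-108*h^2 - 36*h + 6*e^(6*h) - 6)/(4*h^3), still 0/0.
Apply L'Hôpital: lim (-216*h + 36*e^(6*h) - 36)/(12*h^2), still 0/0.
Apply L'Hôpital: lim (216*e^(6*h) - 216)/(24*h), still 0/0.
After 4 applications of L'Hôpital's rule the quotient is (1296*e^(6*h))/(24); substituting h = 0 gives 54.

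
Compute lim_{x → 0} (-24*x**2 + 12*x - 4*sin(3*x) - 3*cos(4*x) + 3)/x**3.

Substitution gives 0/0 (the numerator vanishes to order 3).
Expand each term to order x^3: the coefficient of x^3 in -4·sin(3x) is 18 and in -3·cos(4x) is 0.
Lower-order terms cancel with the polynomial part, so the numerator is (18)·x^3 + o(x^3), and the limit is (18)/(1) = 18.

18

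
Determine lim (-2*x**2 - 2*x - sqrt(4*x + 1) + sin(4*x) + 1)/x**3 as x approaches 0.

-44/3

Substitution gives 0/0; apply L'Hôpital's rule 3 times.
After differentiating numerator and denominator 3 times the quotient is (-64*cos(4*x) - 24/(4*x + 1)^(5/2))/(6); at x = 0 this is -44/3.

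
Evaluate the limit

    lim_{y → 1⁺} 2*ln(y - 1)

-∞

As y → 1⁺, y - 1 → 0⁺ and ln(y - 1) → −∞.
Multiplying by 2 gives -∞.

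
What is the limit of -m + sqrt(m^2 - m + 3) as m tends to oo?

-1/2

This has the form ∞ − ∞. Multiply and divide by the conjugate √(m^2 - m + 3) + m.
That gives (-m + 3) / (√(m^2 - m + 3) + m).
Divide numerator and denominator by m: the limit is -1/(2·1) = -1/2.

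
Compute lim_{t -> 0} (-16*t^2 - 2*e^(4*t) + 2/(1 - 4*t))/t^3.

320/3

Substitution gives 0/0; apply L'Hôpital's rule 3 times.
After differentiating numerator and denominator 3 times the quotient is (-128*e^(4*t) + 768/(4*t - 1)^4)/(6); at t = 0 this is 320/3.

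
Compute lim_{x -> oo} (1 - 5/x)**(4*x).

e^(-20)

The base → 1 and the exponent → ∞: a 1^∞ form.
Take logarithms: (4x)·ln(1 - 5/x). Since ln(1+u) ~ u for small u, this behaves like (4x)·(-5/x) → -20.
So the limit is e^(-20).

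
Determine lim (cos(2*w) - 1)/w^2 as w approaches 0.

Direct substitution gives 0/0.
Apply L'Hôpital: lim (-2*sin(2*w))/(2*w), still 0/0.
After 2 applications of L'Hôpital's rule the quotient is (-4*cos(2*w))/(2); substituting w = 0 gives -2.

-2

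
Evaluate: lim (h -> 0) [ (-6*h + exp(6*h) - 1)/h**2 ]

Direct substitution gives 0/0.
Apply L'Hôpital: lim (6*e^(6*h) - 6)/(2*h), still 0/0.
After 2 applications of L'Hôpital's rule the quotient is (36*e^(6*h))/(2); substituting h = 0 gives 18.

18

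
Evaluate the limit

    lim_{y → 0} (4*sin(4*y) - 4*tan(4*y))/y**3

Substitution gives 0/0 (the numerator vanishes to order 3).
Expand each term to order y^3: the coefficient of y^3 in 4·sin(4y) is -128/3 and in -4·tan(4y) is -256/3.
Lower-order terms cancel with the polynomial part, so the numerator is (-128)·y^3 + o(y^3), and the limit is (-128)/(1) = -128.

-128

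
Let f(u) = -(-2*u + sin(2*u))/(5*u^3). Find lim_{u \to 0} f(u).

4/15

Direct substitution gives 0/0.
Apply L'Hôpital: lim (2*cos(2*u) - 2)/(-15*u^2), still 0/0.
Apply L'Hôpital: lim (-4*sin(2*u))/(-30*u), still 0/0.
After 3 applications of L'Hôpital's rule the quotient is (-8*cos(2*u))/(-30); substituting u = 0 gives 4/15.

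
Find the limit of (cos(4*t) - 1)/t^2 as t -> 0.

-8

Direct substitution gives 0/0.
Apply L'Hôpital: lim (-4*sin(4*t))/(2*t), still 0/0.
After 2 applications of L'Hôpital's rule the quotient is (-16*cos(4*t))/(2); substituting t = 0 gives -8.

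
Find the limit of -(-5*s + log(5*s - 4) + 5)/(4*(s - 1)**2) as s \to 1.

Direct substitution gives 0/0.
Apply L'Hôpital: lim (-5 + 5/(5*s - 4))/(8 - 8*s), still 0/0.
After 2 applications of L'Hôpital's rule the quotient is (-25/(5*s - 4)^2)/(-8); substituting s = 1 gives 25/8.

25/8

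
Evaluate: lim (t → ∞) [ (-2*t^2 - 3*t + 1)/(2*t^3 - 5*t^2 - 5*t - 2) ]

0

The denominator has degree 3 and the numerator degree 2. Dividing numerator and denominator by t^3 sends every term to 0 except the leading denominator term, so the limit is 0.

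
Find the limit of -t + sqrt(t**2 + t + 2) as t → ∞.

1/2

This has the form ∞ − ∞. Multiply and divide by the conjugate √(t^2 + t + 2) + t.
That gives (t + 2) / (√(t^2 + t + 2) + t).
Divide numerator and denominator by t: the limit is 1/(2·1) = 1/2.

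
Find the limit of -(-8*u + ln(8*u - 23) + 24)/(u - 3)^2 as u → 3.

32

Direct substitution gives 0/0.
Apply L'Hôpital: lim (-8 + 8/(8*u - 23))/(6 - 2*u), still 0/0.
After 2 applications of L'Hôpital's rule the quotient is (-64/(8*u - 23)^2)/(-2); substituting u = 3 gives 32.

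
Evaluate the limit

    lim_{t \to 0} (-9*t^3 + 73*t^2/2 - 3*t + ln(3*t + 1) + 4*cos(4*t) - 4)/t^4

269/12

Substitution gives 0/0 (the numerator vanishes to order 4).
Expand each term to order t^4: the coefficient of t^4 in ln(1 + 3t) is -81/4 and in 4·cos(4t) is 128/3.
Lower-order terms cancel with the polynomial part, so the numerator is (269/12)·t^4 + o(t^4), and the limit is (269/12)/(1) = 269/12.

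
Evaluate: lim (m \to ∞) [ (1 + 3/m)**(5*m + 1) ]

e^(15)

Let L be the limit and take ln: ln L = lim (5m + 1)·ln(1 + 3/m) = lim (5m + 1)·(3/m + O(1/m²)) = 15.
Hence L = e^(15).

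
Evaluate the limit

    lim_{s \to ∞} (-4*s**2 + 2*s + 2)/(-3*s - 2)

∞

The numerator has higher degree (2 > 1); the quotient behaves like (-4/(-3))·s^1 for large |s|.
As s → +∞ this diverges to ∞.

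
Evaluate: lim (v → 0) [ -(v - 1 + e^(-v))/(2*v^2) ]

-1/4

Direct substitution gives 0/0.
Apply L'Hôpital: lim (1 - e^(-v))/(-4*v), still 0/0.
After 2 applications of L'Hôpital's rule the quotient is (e^(-v))/(-4); substituting v = 0 gives -1/4.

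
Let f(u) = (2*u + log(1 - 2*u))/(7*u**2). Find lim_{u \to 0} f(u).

Direct substitution gives 0/0.
Apply L'Hôpital: lim (2 - 2/(1 - 2*u))/(14*u), still 0/0.
After 2 applications of L'Hôpital's rule the quotient is (-4/(1 - 2*u)^2)/(14); substituting u = 0 gives -2/7.

-2/7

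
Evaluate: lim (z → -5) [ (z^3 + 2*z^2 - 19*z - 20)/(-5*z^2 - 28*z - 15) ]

At z = -5 both the top and bottom vanish — a removable singularity. Factoring out (z + 5) from each leaves (z^2 - 3*z - 4)/(-5*z - 3), which at z = -5 equals 18/11.

18/11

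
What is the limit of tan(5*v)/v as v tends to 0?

5

Substitution gives 0/0.
Since tan(u)/u → 1 as u → 0, tan(5v)/(5v) → 1 and the limit is 5.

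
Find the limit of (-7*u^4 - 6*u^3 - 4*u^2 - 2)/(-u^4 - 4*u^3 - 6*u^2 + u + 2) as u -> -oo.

Numerator and denominator both have degree 4.
Dividing every term by u^4, all lower-order terms vanish and the limit is the ratio of leading coefficients, -7/(-1) = 7.

7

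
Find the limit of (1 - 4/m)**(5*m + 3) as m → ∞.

e^(-20)

The base → 1 and the exponent → ∞: a 1^∞ form.
Take logarithms: (5m + 3)·ln(1 - 4/m). Since ln(1+u) ~ u for small u, this behaves like (5m)·(-4/m) → -20.
So the limit is e^(-20).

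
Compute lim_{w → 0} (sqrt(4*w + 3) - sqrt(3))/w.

A 0/0 form; rationalise with √(3 + 4w) + √3. This collapses the numerator to 4w, leaving 4/(√(3 + 4w) + √3) → 4/(2√3) = 2*√(3)/3.

2*√(3)/3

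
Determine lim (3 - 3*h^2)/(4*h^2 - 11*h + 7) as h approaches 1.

Direct substitution gives 0/0, so factor. Both numerator and denominator have (h - 1) as a factor.
After cancelling, the expression reduces to (-3*h - 3)/(4*h - 7).
Substituting h = 1 gives 2.

2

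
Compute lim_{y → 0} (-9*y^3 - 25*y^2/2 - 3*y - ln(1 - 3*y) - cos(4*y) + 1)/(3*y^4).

Substitution gives 0/0 (the numerator vanishes to order 4).
Expand each term to order y^4: the coefficient of y^4 in −ln(1 - 3y) is 81/4 and in −cos(4y) is -32/3.
Lower-order terms cancel with the polynomial part, so the numerator is (115/12)·y^4 + o(y^4), and the limit is (115/12)/(3) = 115/36.

115/36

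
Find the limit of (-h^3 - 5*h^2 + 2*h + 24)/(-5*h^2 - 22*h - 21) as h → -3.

5/8

At h = -3 both the top and bottom vanish — a removable singularity. Factoring out (h + 3) from each leaves (-h^2 - 2*h + 8)/(-5*h - 7), which at h = -3 equals 5/8.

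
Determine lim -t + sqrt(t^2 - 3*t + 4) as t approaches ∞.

An ∞ − ∞ form. Rationalising with the conjugate, the difference becomes (-3t + 4) / (√(t^2 - 3*t + 4) + t).
For large t the denominator behaves like 2·t, so the quotient tends to -3/2 = -3/2.

-3/2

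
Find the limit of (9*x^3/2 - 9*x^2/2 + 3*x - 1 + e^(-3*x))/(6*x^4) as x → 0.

9/16

Direct substitution gives 0/0.
Apply L'Hôpital: lim (27*x^2/2 - 9*x + 3 - 3*e^(-3*x))/(24*x^3), still 0/0.
Apply L'Hôpital: lim (27*x - 9 + 9*e^(-3*x))/(72*x^2), still 0/0.
Apply L'Hôpital: lim (27 - 27*e^(-3*x))/(144*x), still 0/0.
After 4 applications of L'Hôpital's rule the quotient is (81*e^(-3*x))/(144); substituting x = 0 gives 9/16.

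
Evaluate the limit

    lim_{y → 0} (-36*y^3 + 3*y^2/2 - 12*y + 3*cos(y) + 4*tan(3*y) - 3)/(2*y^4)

Substitution gives 0/0; apply L'Hôpital's rule 4 times.
After differentiating numerator and denominator 4 times the quotient is (3*cos(y) + 7776*tan(3*y)^5 + 12960*tan(3*y)^3 + 5184*tan(3*y))/(48); at y = 0 this is 1/16.

1/16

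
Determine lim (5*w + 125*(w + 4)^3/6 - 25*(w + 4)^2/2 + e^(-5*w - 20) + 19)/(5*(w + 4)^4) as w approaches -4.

125/24

Direct substitution gives 0/0.
Apply L'Hôpital: lim (-25*w + 125*(w + 4)^2/2 - 5*e^(-5*w - 20) - 95)/(20*(w + 4)^3), still 0/0.
Apply L'Hôpital: lim (125*w + 25*e^(-5*w - 20) + 475)/(60*(w + 4)^2), still 0/0.
Apply L'Hôpital: lim (125 - 125*e^(-5*w - 20))/(120*w + 480), still 0/0.
After 4 applications of L'Hôpital's rule the quotient is (625*e^(-5*w - 20))/(120); substituting w = -4 gives 125/24.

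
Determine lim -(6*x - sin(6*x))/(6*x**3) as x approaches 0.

Direct substitution gives 0/0.
Apply L'Hôpital: lim (6 - 6*cos(6*x))/(-18*x^2), still 0/0.
Apply L'Hôpital: lim (36*sin(6*x))/(-36*x), still 0/0.
After 3 applications of L'Hôpital's rule the quotient is (216*cos(6*x))/(-36); substituting x = 0 gives -6.

-6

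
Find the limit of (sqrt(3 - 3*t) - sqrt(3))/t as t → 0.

-√(3)/2

A 0/0 form; rationalise with √(3 - 3t) + √3. This collapses the numerator to -3t, leaving -3/(√(3 - 3t) + √3) → -3/(2√3) = -√(3)/2.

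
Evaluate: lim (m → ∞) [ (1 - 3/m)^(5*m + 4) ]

Let L be the limit and take ln: ln L = lim (5m + 4)·ln(1 - 3/m) = lim (5m + 4)·(-3/m + O(1/m²)) = -15.
Hence L = e^(-15).

e^(-15)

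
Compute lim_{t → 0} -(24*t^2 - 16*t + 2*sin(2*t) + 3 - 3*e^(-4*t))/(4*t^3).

Substitution gives 0/0; apply L'Hôpital's rule 3 times.
After differentiating numerator and denominator 3 times the quotient is (-16*cos(2*t) + 192*e^(-4*t))/(-24); at t = 0 this is -22/3.

-22/3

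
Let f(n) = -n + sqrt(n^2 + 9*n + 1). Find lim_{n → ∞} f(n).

9/2

An ∞ − ∞ form. Rationalising with the conjugate, the difference becomes (9n + 1) / (√(n^2 + 9*n + 1) + n).
For large n the denominator behaves like 2·n, so the quotient tends to 9/2 = 9/2.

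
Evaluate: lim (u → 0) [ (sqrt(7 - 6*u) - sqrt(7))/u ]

Substitution gives 0/0. Multiply numerator and denominator by the conjugate √(7 - 6u) + √7.
The numerator becomes (7 - 6u) − 7 = -6u, so the expression simplifies to -6/(√(7 - 6u) + √7).
Letting u → 0 gives -6/(2√7) = -3*√(7)/7.

-3*√(7)/7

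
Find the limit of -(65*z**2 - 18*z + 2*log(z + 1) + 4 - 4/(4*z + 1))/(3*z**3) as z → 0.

-770/9

Substitution gives 0/0 (the numerator vanishes to order 3).
Expand each term to order z^3: the coefficient of z^3 in 2·ln(1 + z) is 2/3 and in -4·1/(1 + 4z) is 256.
Lower-order terms cancel with the polynomial part, so the numerator is (770/3)·z^3 + o(z^3), and the limit is (770/3)/(-3) = -770/9.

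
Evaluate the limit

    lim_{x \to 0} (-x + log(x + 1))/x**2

-1/2

Direct substitution gives 0/0.
Apply L'Hôpital: lim (-1 + 1/(x + 1))/(2*x), still 0/0.
After 2 applications of L'Hôpital's rule the quotient is (-1/(x + 1)^2)/(2); substituting x = 0 gives -1/2.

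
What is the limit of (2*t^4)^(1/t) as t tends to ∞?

1

Base → ∞ and exponent → 0: an ∞^0 form.
Take logs: (1/t)·ln(2·t^4) = (ln 2 + 4·ln t)/t → 0.
So the limit is e^0 = 1.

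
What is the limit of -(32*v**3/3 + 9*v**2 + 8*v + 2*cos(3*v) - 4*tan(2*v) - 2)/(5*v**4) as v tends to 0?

-27/20

Substitution gives 0/0; apply L'Hôpital's rule 4 times.
After differentiating numerator and denominator 4 times the quotient is (162*cos(3*v) - 1536*tan(2*v)^5 - 2560*tan(2*v)^3 - 1024*tan(2*v))/(-120); at v = 0 this is -27/20.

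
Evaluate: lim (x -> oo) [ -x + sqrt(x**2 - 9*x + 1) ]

An ∞ − ∞ form. Rationalising with the conjugate, the difference becomes (-9x + 1) / (√(x^2 - 9*x + 1) + x).
For large x the denominator behaves like 2·x, so the quotient tends to -9/2 = -9/2.

-9/2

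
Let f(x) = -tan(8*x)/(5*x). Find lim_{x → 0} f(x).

-8/5

Substitution gives 0/0.
Since tan(u)/u → 1 as u → 0, tan(8x)/(8x) → 1 and the limit is 8/(-5) = -8/5.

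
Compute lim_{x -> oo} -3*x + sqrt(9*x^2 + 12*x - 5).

This has the form ∞ − ∞. Multiply and divide by the conjugate √(9*x^2 + 12*x - 5) + 3x.
That gives (12x - 5) / (√(9*x^2 + 12*x - 5) + 3x).
Divide numerator and denominator by x: the limit is 12/(2·3) = 2.

2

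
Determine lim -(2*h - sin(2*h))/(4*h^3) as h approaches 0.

-1/3

Direct substitution gives 0/0.
Apply L'Hôpital: lim (2 - 2*cos(2*h))/(-12*h^2), still 0/0.
Apply L'Hôpital: lim (4*sin(2*h))/(-24*h), still 0/0.
After 3 applications of L'Hôpital's rule the quotient is (8*cos(2*h))/(-24); substituting h = 0 gives -1/3.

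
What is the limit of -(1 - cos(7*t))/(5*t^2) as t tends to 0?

-49/10

Substitution gives 0/0.
Use (1 − cos u)/u² → 1/2 with u = 7t: the limit is 7²/(2·(-5)) = -49/10.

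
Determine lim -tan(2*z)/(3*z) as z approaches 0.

Substitution gives 0/0.
Since tan(u)/u → 1 as u → 0, tan(2z)/(2z) → 1 and the limit is 2/(-3) = -2/3.

-2/3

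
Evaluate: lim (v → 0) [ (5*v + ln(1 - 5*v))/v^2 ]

Direct substitution gives 0/0.
Apply L'Hôpital: lim (5 - 5/(1 - 5*v))/(2*v), still 0/0.
After 2 applications of L'Hôpital's rule the quotient is (-25/(1 - 5*v)^2)/(2); substituting v = 0 gives -25/2.

-25/2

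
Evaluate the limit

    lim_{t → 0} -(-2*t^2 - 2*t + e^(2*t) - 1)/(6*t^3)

-2/9

Direct substitution gives 0/0.
Apply L'Hôpital: lim (-4*t + 2*e^(2*t) - 2)/(-18*t^2), still 0/0.
Apply L'Hôpital: lim (4*e^(2*t) - 4)/(-36*t), still 0/0.
After 3 applications of L'Hôpital's rule the quotient is (8*e^(2*t))/(-36); substituting t = 0 gives -2/9.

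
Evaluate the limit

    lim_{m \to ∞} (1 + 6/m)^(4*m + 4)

The base → 1 and the exponent → ∞: a 1^∞ form.
Take logarithms: (4m + 4)·ln(1 + 6/m). Since ln(1+u) ~ u for small u, this behaves like (4m)·(6/m) → 24.
So the limit is e^(24).

e^(24)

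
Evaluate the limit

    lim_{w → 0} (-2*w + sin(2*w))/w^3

Direct substitution gives 0/0.
Apply L'Hôpital: lim (2*cos(2*w) - 2)/(3*w^2), still 0/0.
Apply L'Hôpital: lim (-4*sin(2*w))/(6*w), still 0/0.
After 3 applications of L'Hôpital's rule the quotient is (-8*cos(2*w))/(6); substituting w = 0 gives -4/3.

-4/3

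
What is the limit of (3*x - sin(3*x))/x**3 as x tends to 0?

9/2

Direct substitution gives 0/0.
Apply L'Hôpital: lim (3 - 3*cos(3*x))/(3*x^2), still 0/0.
Apply L'Hôpital: lim (9*sin(3*x))/(6*x), still 0/0.
After 3 applications of L'Hôpital's rule the quotient is (27*cos(3*x))/(6); substituting x = 0 gives 9/2.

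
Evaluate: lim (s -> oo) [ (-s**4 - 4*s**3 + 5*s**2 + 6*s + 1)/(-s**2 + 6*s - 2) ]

The numerator has higher degree (4 > 2); the quotient behaves like (-1/(-1))·s^2 for large |s|.
As s → +∞ this diverges to ∞.

∞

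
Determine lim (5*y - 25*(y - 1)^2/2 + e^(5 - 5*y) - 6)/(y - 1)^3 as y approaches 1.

Direct substitution gives 0/0.
Apply L'Hôpital: lim (-25*y - 5*e^(5 - 5*y) + 30)/(3*(y - 1)^2), still 0/0.
Apply L'Hôpital: lim (25*e^(5 - 5*y) - 25)/(6*y - 6), still 0/0.
After 3 applications of L'Hôpital's rule the quotient is (-125*e^(5 - 5*y))/(6); substituting y = 1 gives -125/6.

-125/6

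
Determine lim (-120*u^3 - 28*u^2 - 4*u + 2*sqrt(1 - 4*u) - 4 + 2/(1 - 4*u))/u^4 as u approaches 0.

Substitution gives 0/0 (the numerator vanishes to order 4).
Expand each term to order u^4: the coefficient of u^4 in 2·1/(1 - 4u) is 512 and in 2·√(1 - 4u) is -20.
Lower-order terms cancel with the polynomial part, so the numerator is (492)·u^4 + o(u^4), and the limit is (492)/(1) = 492.

492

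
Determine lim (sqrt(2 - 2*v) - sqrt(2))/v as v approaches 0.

A 0/0 form; rationalise with √(2 - 2v) + √2. This collapses the numerator to -2v, leaving -2/(√(2 - 2v) + √2) → -2/(2√2) = -√(2)/2.

-√(2)/2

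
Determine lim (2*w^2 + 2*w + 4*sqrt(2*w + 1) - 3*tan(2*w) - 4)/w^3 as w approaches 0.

-6

Substitution gives 0/0 (the numerator vanishes to order 3).
Expand each term to order w^3: the coefficient of w^3 in 4·√(1 + 2w) is 2 and in -3·tan(2w) is -8.
Lower-order terms cancel with the polynomial part, so the numerator is (-6)·w^3 + o(w^3), and the limit is (-6)/(1) = -6.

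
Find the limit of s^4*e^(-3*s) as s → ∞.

Write as s^4/e^{3s}, an ∞/∞ form.
Exponential growth dominates any polynomial, so repeated L'Hôpital (or the standard result) gives 0.

0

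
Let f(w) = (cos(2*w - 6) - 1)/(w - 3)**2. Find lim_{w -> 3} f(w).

-2

Direct substitution gives 0/0.
Apply L'Hôpital: lim (-2*sin(2*w - 6))/(2*w - 6), still 0/0.
After 2 applications of L'Hôpital's rule the quotient is (-4*cos(2*w - 6))/(2); substituting w = 3 gives -2.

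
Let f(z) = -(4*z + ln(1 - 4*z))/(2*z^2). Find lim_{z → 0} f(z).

Direct substitution gives 0/0.
Apply L'Hôpital: lim (4 - 4/(1 - 4*z))/(-4*z), still 0/0.
After 2 applications of L'Hôpital's rule the quotient is (-16/(1 - 4*z)^2)/(-4); substituting z = 0 gives 4.

4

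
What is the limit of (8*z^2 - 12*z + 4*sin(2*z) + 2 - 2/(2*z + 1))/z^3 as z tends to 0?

32/3

Substitution gives 0/0 (the numerator vanishes to order 3).
Expand each term to order z^3: the coefficient of z^3 in 4·sin(2z) is -16/3 and in -2·1/(1 + 2z) is 16.
Lower-order terms cancel with the polynomial part, so the numerator is (32/3)·z^3 + o(z^3), and the limit is (32/3)/(1) = 32/3.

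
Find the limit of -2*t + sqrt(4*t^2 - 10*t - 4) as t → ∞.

-5/2

This has the form ∞ − ∞. Multiply and divide by the conjugate √(4*t^2 - 10*t - 4) + 2t.
That gives (-10t - 4) / (√(4*t^2 - 10*t - 4) + 2t).
Divide numerator and denominator by t: the limit is -10/(2·2) = -5/2.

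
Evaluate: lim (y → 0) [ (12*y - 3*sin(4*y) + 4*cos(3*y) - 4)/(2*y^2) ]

Substitution gives 0/0; apply L'Hôpital's rule 2 times.
After differentiating numerator and denominator 2 times the quotient is (48*sin(4*y) - 36*cos(3*y))/(4); at y = 0 this is -9.

-9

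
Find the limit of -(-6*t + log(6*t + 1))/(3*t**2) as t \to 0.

6

Direct substitution gives 0/0.
Apply L'Hôpital: lim (-6 + 6/(6*t + 1))/(-6*t), still 0/0.
After 2 applications of L'Hôpital's rule the quotient is (-36/(6*t + 1)^2)/(-6); substituting t = 0 gives 6.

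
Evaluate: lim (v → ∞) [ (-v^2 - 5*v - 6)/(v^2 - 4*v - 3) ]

Numerator and denominator both have degree 2.
Dividing every term by v^2, all lower-order terms vanish and the limit is the ratio of leading coefficients, -1/(1) = -1.

-1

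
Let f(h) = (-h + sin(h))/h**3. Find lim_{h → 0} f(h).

Direct substitution gives 0/0.
Apply L'Hôpital: lim (cos(h) - 1)/(3*h^2), still 0/0.
Apply L'Hôpital: lim (-sin(h))/(6*h), still 0/0.
After 3 applications of L'Hôpital's rule the quotient is (-cos(h))/(6); substituting h = 0 gives -1/6.

-1/6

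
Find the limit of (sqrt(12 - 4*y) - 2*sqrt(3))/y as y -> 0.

-√(3)/3

A 0/0 form; rationalise with √(12 - 4y) + √12. This collapses the numerator to -4y, leaving -4/(√(12 - 4y) + √12) → -4/(2√12) = -√(3)/3.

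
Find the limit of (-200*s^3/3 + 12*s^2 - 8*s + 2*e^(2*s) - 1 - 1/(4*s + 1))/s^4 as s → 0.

Substitution gives 0/0; apply L'Hôpital's rule 4 times.
After differentiating numerator and denominator 4 times the quotient is (32*e^(2*s) - 6144/(4*s + 1)^5)/(24); at s = 0 this is -764/3.

-764/3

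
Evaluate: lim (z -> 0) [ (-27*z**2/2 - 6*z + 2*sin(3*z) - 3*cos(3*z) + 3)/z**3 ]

-9

Substitution gives 0/0; apply L'Hôpital's rule 3 times.
After differentiating numerator and denominator 3 times the quotient is (-81*sin(3*z) - 54*cos(3*z))/(6); at z = 0 this is -9.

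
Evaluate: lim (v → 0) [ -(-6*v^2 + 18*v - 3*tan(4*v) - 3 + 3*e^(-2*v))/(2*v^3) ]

34

Substitution gives 0/0; apply L'Hôpital's rule 3 times.
After differentiating numerator and denominator 3 times the quotient is (-768*tan(4*v)^2/cos(4*v)^2 - 384/cos(4*v)^4 - 24*e^(-2*v))/(-12); at v = 0 this is 34.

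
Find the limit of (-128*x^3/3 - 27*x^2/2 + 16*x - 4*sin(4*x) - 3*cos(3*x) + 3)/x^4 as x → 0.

-81/8

Substitution gives 0/0 (the numerator vanishes to order 4).
Expand each term to order x^4: the coefficient of x^4 in -3·cos(3x) is -81/8 and in -4·sin(4x) is 0.
Lower-order terms cancel with the polynomial part, so the numerator is (-81/8)·x^4 + o(x^4), and the limit is (-81/8)/(1) = -81/8.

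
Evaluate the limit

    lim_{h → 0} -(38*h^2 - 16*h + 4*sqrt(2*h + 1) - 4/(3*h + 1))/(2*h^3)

Substitution gives 0/0 (the numerator vanishes to order 3).
Expand each term to order h^3: the coefficient of h^3 in -4·1/(1 + 3h) is 108 and in 4·√(1 + 2h) is 2.
Lower-order terms cancel with the polynomial part, so the numerator is (110)·h^3 + o(h^3), and the limit is (110)/(-2) = -55.

-55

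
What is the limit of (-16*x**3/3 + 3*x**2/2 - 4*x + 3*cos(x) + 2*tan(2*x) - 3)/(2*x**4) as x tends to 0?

1/16

Substitution gives 0/0 (the numerator vanishes to order 4).
Expand each term to order x^4: the coefficient of x^4 in 3·cos(x) is 1/8 and in 2·tan(2x) is 0.
Lower-order terms cancel with the polynomial part, so the numerator is (1/8)·x^4 + o(x^4), and the limit is (1/8)/(2) = 1/16.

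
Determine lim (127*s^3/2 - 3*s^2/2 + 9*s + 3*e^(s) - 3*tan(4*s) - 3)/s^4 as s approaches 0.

1/8

Substitution gives 0/0; apply L'Hôpital's rule 4 times.
After differentiating numerator and denominator 4 times the quotient is (3*e^(s) - 18432*tan(4*s)^5 - 30720*tan(4*s)^3 - 12288*tan(4*s))/(24); at s = 0 this is 1/8.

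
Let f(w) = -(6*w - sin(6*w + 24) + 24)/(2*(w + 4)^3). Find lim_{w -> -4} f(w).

Direct substitution gives 0/0.
Apply L'Hôpital: lim (6 - 6*cos(6*w + 24))/(-6*(w + 4)^2), still 0/0.
Apply L'Hôpital: lim (36*sin(6*w + 24))/(-12*w - 48), still 0/0.
After 3 applications of L'Hôpital's rule the quotient is (216*cos(6*w + 24))/(-12); substituting w = -4 gives -18.

-18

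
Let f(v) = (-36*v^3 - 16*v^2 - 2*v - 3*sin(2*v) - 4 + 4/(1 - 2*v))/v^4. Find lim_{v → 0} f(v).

Substitution gives 0/0 (the numerator vanishes to order 4).
Expand each term to order v^4: the coefficient of v^4 in -3·sin(2v) is 0 and in 4·1/(1 - 2v) is 64.
Lower-order terms cancel with the polynomial part, so the numerator is (64)·v^4 + o(v^4), and the limit is (64)/(1) = 64.

64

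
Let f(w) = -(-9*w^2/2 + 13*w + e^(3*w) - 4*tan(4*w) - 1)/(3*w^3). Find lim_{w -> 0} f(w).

485/18

Substitution gives 0/0 (the numerator vanishes to order 3).
Expand each term to order w^3: the coefficient of w^3 in -4·tan(4w) is -256/3 and in e^(3w) is 9/2.
Lower-order terms cancel with the polynomial part, so the numerator is (-485/6)·w^3 + o(w^3), and the limit is (-485/6)/(-3) = 485/18.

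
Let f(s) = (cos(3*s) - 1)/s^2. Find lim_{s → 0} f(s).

Direct substitution gives 0/0.
Apply L'Hôpital: lim (-3*sin(3*s))/(2*s), still 0/0.
After 2 applications of L'Hôpital's rule the quotient is (-9*cos(3*s))/(2); substituting s = 0 gives -9/2.

-9/2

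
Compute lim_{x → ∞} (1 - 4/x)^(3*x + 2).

e^(-12)

Write it as [(1 - 4/x)^x]^(3) · (1 - 4/x)^(2). The bracketed term tends to e^(-4) and the second factor to 1, so the limit is e^(-12).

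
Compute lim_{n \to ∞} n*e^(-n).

0

Write as n^1/e^{1n}, an ∞/∞ form.
Exponential growth dominates any polynomial, so repeated L'Hôpital (or the standard result) gives 0.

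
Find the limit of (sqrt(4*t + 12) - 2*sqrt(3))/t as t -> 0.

√(3)/3

Substitution gives 0/0. Multiply numerator and denominator by the conjugate √(12 + 4t) + √12.
The numerator becomes (12 + 4t) − 12 = 4t, so the expression simplifies to 4/(√(12 + 4t) + √12).
Letting t → 0 gives 4/(2√12) = √(3)/3.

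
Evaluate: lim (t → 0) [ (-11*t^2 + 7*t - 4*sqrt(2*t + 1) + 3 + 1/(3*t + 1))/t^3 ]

Substitution gives 0/0; apply L'Hôpital's rule 3 times.
After differentiating numerator and denominator 3 times the quotient is (-162/(3*t + 1)^4 - 12/(2*t + 1)^(5/2))/(6); at t = 0 this is -29.

-29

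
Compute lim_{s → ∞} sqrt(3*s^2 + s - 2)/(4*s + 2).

For large |s|, √(3*s^2 + s - 2) ≈ √3·|s| and the denominator ≈ 4s.
Since s → +∞, |s| = s, giving √3/(4) = √(3)/4.

√(3)/4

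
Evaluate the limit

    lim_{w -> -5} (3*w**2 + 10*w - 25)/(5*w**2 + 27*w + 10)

20/23

Since w = -5 makes numerator and denominator zero, (w + 5) divides both.
Cancelling it gives (3*w - 5)/(5*w + 2); now plug in w = -5 to get 20/23.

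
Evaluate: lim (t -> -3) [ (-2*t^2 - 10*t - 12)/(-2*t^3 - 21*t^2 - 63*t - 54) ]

At t = -3 both the top and bottom vanish — a removable singularity. Factoring out (t + 3) from each leaves (-2*t - 4)/(-2*t^2 - 15*t - 18), which at t = -3 equals 2/9.

2/9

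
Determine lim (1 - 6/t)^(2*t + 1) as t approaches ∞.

e^(-12)

The base → 1 and the exponent → ∞: a 1^∞ form.
Take logarithms: (2t + 1)·ln(1 - 6/t). Since ln(1+u) ~ u for small u, this behaves like (2t)·(-6/t) → -12.
So the limit is e^(-12).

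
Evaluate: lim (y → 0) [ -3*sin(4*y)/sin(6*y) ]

-2

Substitution gives 0/0.
Divide numerator and denominator by y: sin(4y)/y → 4 and sin(6y)/y → 6, so the limit is -3·4/6 = -2.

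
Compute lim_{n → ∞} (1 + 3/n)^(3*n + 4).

Let L be the limit and take ln: ln L = lim (3n + 4)·ln(1 + 3/n) = lim (3n + 4)·(3/n + O(1/n²)) = 9.
Hence L = e^(9).

e^(9)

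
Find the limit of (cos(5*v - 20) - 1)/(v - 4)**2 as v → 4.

Direct substitution gives 0/0.
Apply L'Hôpital: lim (-5*sin(5*v - 20))/(2*v - 8), still 0/0.
After 2 applications of L'Hôpital's rule the quotient is (-25*cos(5*v - 20))/(2); substituting v = 4 gives -25/2.

-25/2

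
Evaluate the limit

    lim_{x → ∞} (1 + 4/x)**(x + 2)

e^(4)

Let L be the limit and take ln: ln L = lim (x + 2)·ln(1 + 4/x) = lim (x + 2)·(4/x + O(1/x²)) = 4.
Hence L = e^(4).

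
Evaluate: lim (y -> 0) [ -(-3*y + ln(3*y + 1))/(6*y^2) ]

Direct substitution gives 0/0.
Apply L'Hôpital: lim (-3 + 3/(3*y + 1))/(-12*y), still 0/0.
After 2 applications of L'Hôpital's rule the quotient is (-9/(3*y + 1)^2)/(-12); substituting y = 0 gives 3/4.

3/4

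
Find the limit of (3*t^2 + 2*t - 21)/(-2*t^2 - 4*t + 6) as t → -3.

-2

At t = -3 both the top and bottom vanish — a removable singularity. Factoring out (t + 3) from each leaves (3*t - 7)/(2 - 2*t), which at t = -3 equals -2.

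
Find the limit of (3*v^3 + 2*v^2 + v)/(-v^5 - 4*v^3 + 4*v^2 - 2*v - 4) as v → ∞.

The denominator has degree 5 and the numerator degree 3. Dividing numerator and denominator by v^5 sends every term to 0 except the leading denominator term, so the limit is 0.

0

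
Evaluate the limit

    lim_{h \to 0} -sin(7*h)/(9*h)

Substitution gives 0/0.
Write it as (7/(-9))·sin(7h)/(7h); since sin(u)/u → 1, the limit is -7/9.

-7/9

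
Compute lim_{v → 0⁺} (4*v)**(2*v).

1

Base → 0⁺ and exponent → 0⁺: a 0^0 form.
Take logs: 2v·ln(4v). This is 0·(−∞); rewriting as ln(4v)/(1/(2v)) and applying L'Hôpital gives 0.
Hence the limit is e^0 = 1.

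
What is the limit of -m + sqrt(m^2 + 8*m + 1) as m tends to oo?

This has the form ∞ − ∞. Multiply and divide by the conjugate √(m^2 + 8*m + 1) + m.
That gives (8m + 1) / (√(m^2 + 8*m + 1) + m).
Divide numerator and denominator by m: the limit is 8/(2·1) = 4.

4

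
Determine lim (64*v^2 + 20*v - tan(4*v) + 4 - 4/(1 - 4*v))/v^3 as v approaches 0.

-832/3

Substitution gives 0/0; apply L'Hôpital's rule 3 times.
After differentiating numerator and denominator 3 times the quotient is (-256*tan(4*v)^2/cos(4*v)^2 - 128/cos(4*v)^4 - 1536/(4*v - 1)^4)/(6); at v = 0 this is -832/3.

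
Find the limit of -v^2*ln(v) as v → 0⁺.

0

This is a 0·(−∞) form. Rewrite as -1·ln(v) / v^(−2) and apply L'Hôpital:
the derivative quotient is -1·(1/v) / (−2·v^(−3)) = (1/2)·v^2 → 0.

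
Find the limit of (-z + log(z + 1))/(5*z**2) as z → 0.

-1/10

Direct substitution gives 0/0.
Apply L'Hôpital: lim (-1 + 1/(z + 1))/(10*z), still 0/0.
After 2 applications of L'Hôpital's rule the quotient is (-1/(z + 1)^2)/(10); substituting z = 0 gives -1/10.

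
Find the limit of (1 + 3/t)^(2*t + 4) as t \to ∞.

The base → 1 and the exponent → ∞: a 1^∞ form.
Take logarithms: (2t + 4)·ln(1 + 3/t). Since ln(1+u) ~ u for small u, this behaves like (2t)·(3/t) → 6.
So the limit is e^(6).

e^(6)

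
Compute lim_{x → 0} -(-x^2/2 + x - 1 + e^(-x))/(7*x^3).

Direct substitution gives 0/0.
Apply L'Hôpital: lim (-x + 1 - e^(-x))/(-21*x^2), still 0/0.
Apply L'Hôpital: lim (-1 + e^(-x))/(-42*x), still 0/0.
After 3 applications of L'Hôpital's rule the quotient is (-e^(-x))/(-42); substituting x = 0 gives 1/42.

1/42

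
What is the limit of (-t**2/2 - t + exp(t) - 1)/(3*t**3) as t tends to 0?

Direct substitution gives 0/0.
Apply L'Hôpital: lim (-t + e^(t) - 1)/(9*t^2), still 0/0.
Apply L'Hôpital: lim (e^(t) - 1)/(18*t), still 0/0.
After 3 applications of L'Hôpital's rule the quotient is (e^(t))/(18); substituting t = 0 gives 1/18.

1/18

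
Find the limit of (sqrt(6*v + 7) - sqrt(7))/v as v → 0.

3*√(7)/7

Substitution gives 0/0. Multiply numerator and denominator by the conjugate √(7 + 6v) + √7.
The numerator becomes (7 + 6v) − 7 = 6v, so the expression simplifies to 6/(√(7 + 6v) + √7).
Letting v → 0 gives 6/(2√7) = 3*√(7)/7.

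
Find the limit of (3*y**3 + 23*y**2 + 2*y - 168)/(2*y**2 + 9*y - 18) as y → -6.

-10/3

Since y = -6 makes numerator and denominator zero, (y + 6) divides both.
Cancelling it gives (3*y^2 + 5*y - 28)/(2*y - 3); now plug in y = -6 to get -10/3.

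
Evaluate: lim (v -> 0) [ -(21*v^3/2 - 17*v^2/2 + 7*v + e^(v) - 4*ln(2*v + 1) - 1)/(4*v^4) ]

-385/96

Substitution gives 0/0 (the numerator vanishes to order 4).
Expand each term to order v^4: the coefficient of v^4 in -4·ln(1 + 2v) is 16 and in e^(v) is 1/24.
Lower-order terms cancel with the polynomial part, so the numerator is (385/24)·v^4 + o(v^4), and the limit is (385/24)/(-4) = -385/96.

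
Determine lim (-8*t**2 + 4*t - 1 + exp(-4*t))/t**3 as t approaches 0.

-32/3

Direct substitution gives 0/0.
Apply L'Hôpital: lim (-16*t + 4 - 4*e^(-4*t))/(3*t^2), still 0/0.
Apply L'Hôpital: lim (-16 + 16*e^(-4*t))/(6*t), still 0/0.
After 3 applications of L'Hôpital's rule the quotient is (-64*e^(-4*t))/(6); substituting t = 0 gives -32/3.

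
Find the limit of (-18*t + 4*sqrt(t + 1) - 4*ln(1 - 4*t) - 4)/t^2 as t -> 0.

63/2

Substitution gives 0/0; apply L'Hôpital's rule 2 times.
After differentiating numerator and denominator 2 times the quotient is (64/(4*t - 1)^2 - 1/(t + 1)^(3/2))/(2); at t = 0 this is 63/2.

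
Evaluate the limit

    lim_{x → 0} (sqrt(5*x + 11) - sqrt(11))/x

A 0/0 form; rationalise with √(11 + 5x) + √11. This collapses the numerator to 5x, leaving 5/(√(11 + 5x) + √11) → 5/(2√11) = 5*√(11)/22.

5*√(11)/22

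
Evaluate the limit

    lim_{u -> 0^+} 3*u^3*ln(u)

This is a 0·(−∞) form. Rewrite as 3·ln(u) / u^(−3) and apply L'Hôpital:
the derivative quotient is 3·(1/u) / (−3·u^(−4)) = (-3/3)·u^3 → 0.

0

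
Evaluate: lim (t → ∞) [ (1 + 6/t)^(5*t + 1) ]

e^(30)

The base → 1 and the exponent → ∞: a 1^∞ form.
Take logarithms: (5t + 1)·ln(1 + 6/t). Since ln(1+u) ~ u for small u, this behaves like (5t)·(6/t) → 30.
So the limit is e^(30).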